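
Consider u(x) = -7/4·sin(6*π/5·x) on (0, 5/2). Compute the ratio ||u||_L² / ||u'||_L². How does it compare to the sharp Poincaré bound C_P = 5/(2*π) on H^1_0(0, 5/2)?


||u||_L² / ||u'||_L² = 5/(6*π) < C_P = 5/(2*π).

u(x) = -7/4·sin(6*π/5·x), so u'(x) = -21*π*cos(6*π*x/5)/10.
Writing u(x) = A·sin(kπx/L) with A = -7/4 and k = 3, use ∫_0^L sin²(kπx/L) dx = L/2 and ∫_0^L cos²(kπx/L) dx = L/2.
u² = 49/16·sin²(6*π/5·x) and (u')² = 441*π^2/100·cos²(6*π/5·x), and each of sin², cos² integrates to L/2 = 5/4 over (0, 5/2).
∫_0^5/2 u² dx = 245/64, so ||u||_L² = 7*sqrt(5)/8.
∫_0^5/2 (u')² dx = 441*π^2/80, so ||u'||_L² = 21*sqrt(5)*π/20.
Ratio ||u||_L² / ||u'||_L² = 5/(6*π).
Sharp Poincaré constant on H^1_0(0, 5/2) is C_P = L/π = 5/(2*π), achieved by sin(2*π/5·x).
This is the k = 3 harmonic; the ratio L/(kπ) is strictly less than C_P = L/π, consistent with the sharp inequality ||u||_L² ≤ C_P ||u'||_L².


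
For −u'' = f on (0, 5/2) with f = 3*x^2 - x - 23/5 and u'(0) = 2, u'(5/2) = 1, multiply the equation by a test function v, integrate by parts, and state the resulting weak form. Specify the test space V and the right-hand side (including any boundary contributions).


V = H^1(0, 5/2) (v unrestricted at boundary; u is determined up to an additive constant); weak form: ∫_0^5/2 u'v' dx = ∫_0^5/2 (3*x^2 - x - 23/5) v dx + v(5/2) − 2·v(0) for all v ∈ V.

Multiply both sides by a test function v and integrate from 0 to 5/2:
  ∫_0^5/2 −u''(x) v(x) dx = ∫_0^5/2 f(x) v(x) dx.
Integrate the LHS by parts once:
  ∫_0^5/2 −u'' v dx = −[u'(x) v(x)]_0^5/2 + ∫_0^5/2 u'(x) v'(x) dx.
Thus ∫_0^5/2 u'(x) v'(x) dx = ∫_0^5/2 f(x) v(x) dx + [u'(x) v(x)]_0^5/2.
Choose V so that boundary terms are either known or forced to vanish.
u has inhomogeneous Neumann u'(0) = 2, u'(5/2) = 1. [u' v]_0^5/2 = (1)·v(5/2) − (2)·v(0) = v(5/2) − 2·v(0). Take V = H^1(0, 5/2); boundary term becomes part of RHS.
Weak formulation: find u (satisfying any essential BC) such that ∫_0^5/2 u'(x) v'(x) dx = ∫_0^5/2 f v dx + v(5/2) − 2·v(0) for all v ∈ V (Neumann data are natural BCs: they enter the RHS as boundary terms).
Substituting f(x) = 3*x^2 - x - 23/5, the right-hand side is ∫_0^5/2 (3*x^2 - x - 23/5) v dx + v(5/2) − 2·v(0).
Compatibility check (pure Neumann): taking v ≡ 1 ∈ V gives 0 = ∫_0^5/2 f dx + (1) − (2), i.e. ∫_0^5/2 f dx must equal u'(0) − u'(5/2) = 1. Indeed ∫_0^5/2 (3*x^2 - x - 23/5) dx = 1, so the data are compatible. The solution is then unique only up to an additive constant (fix it e.g. by requiring ∫_0^5/2 u dx = 0).


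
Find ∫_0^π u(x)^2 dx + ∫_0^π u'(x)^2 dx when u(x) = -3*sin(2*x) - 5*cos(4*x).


||u||_{H^1(0,π)}^2 = 235*π

u'(x) = 20*sin(4*x) - 6*cos(2*x).
Expand u² and (u')² and integrate term by term on (0, π), using: for integers n ≥ 1, ∫_0^π sin²(nx) dx = ∫_0^π cos²(nx) dx = π/2; for n ≠ n', ∫_0^π sin(nx)sin(n'x) dx = ∫_0^π cos(nx)cos(n'x) dx = 0; and by product-to-sum, ∫_0^π sin(nx)cos(n'x) dx = ½∫_0^π [sin((n+n')x) + sin((n−n')x)] dx, which is 0 when n+n' is even and 2n/(n²−n'²) when n+n' is odd (it need not vanish on (0, π)).
  u² squared terms: (-5)²·∫cos(4x)² dx = 25·π/2 = 25*π/2;  (-3)²·∫sin(2x)² dx = 9·π/2 = 9*π/2.
  u² cross terms: 2·(-5)·(-3)·∫cos(4x)·sin(2x) dx = 30·(0) = 0.
  So ∫_0^π u² dx = 25*π/2 + 9*π/2 + 0 = 17*π.
  (u')² squared terms: (-6)²·∫cos(2x)² dx = 36·π/2 = 18*π;  (20)²·∫sin(4x)² dx = 400·π/2 = 200*π.
  (u')² cross terms: 2·(-6)·(20)·∫cos(2x)·sin(4x) dx = -240·(0) = 0.
  So ∫_0^π (u')² dx = 18*π + 200*π + 0 = 218*π.
||u||_{H^1}^2 = (17*π) + (218*π) = 235*π.


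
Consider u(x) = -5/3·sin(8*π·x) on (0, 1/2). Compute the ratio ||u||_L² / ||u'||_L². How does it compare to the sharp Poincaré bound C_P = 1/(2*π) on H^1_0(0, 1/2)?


||u||_L² / ||u'||_L² = 1/(8*π) < C_P = 1/(2*π).

u(x) = -5/3·sin(8*π·x), so u'(x) = -40*π*cos(8*π*x)/3.
Writing u(x) = A·sin(kπx/L) with A = -5/3 and k = 4, use ∫_0^L sin²(kπx/L) dx = L/2 and ∫_0^L cos²(kπx/L) dx = L/2.
u² = 25/9·sin²(8*π·x) and (u')² = 1600*π^2/9·cos²(8*π·x), and each of sin², cos² integrates to L/2 = 1/4 over (0, 1/2).
∫_0^1/2 u² dx = 25/36, so ||u||_L² = 5/6.
∫_0^1/2 (u')² dx = 400*π^2/9, so ||u'||_L² = 20*π/3.
Ratio ||u||_L² / ||u'||_L² = 1/(8*π).
Sharp Poincaré constant on H^1_0(0, 1/2) is C_P = L/π = 1/(2*π), achieved by sin(2*π·x).
This is the k = 4 harmonic; the ratio L/(kπ) is strictly less than C_P = L/π, consistent with the sharp inequality ||u||_L² ≤ C_P ||u'||_L².


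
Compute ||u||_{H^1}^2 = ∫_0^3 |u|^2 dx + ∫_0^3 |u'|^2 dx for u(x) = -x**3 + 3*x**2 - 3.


||u||_{H^1}^2 = 2781/70

The H^1 norm (squared) on an interval (0, L) is
  ||u||_{H^1}^2 = ∫_0^L u(x)^2 dx + ∫_0^L u'(x)^2 dx.
Compute u'(x) = -3*x**2 + 6*x.
Then u(x)^2 = x**6 - 6*x**5 + 9*x**4 + 6*x**3 - 18*x**2 + 9 and u'(x)^2 = 9*x**4 - 36*x**3 + 36*x**2.
Integrate each monomial from 0 to 3 using ∫_0^3 c·x^n dx = c·3^(n+1)/(n+1):
  ∫_0^3 u(x)^2 dx = ∫_0^3 (x^6 - 6*x^5 + 9*x^4 + 6*x^3 - 18*x^2 + 9) dx. Term by term:
    ∫_0^3 x^6 dx = 2187/7;  ∫_0^3 -6*x^5 dx = -729;  ∫_0^3 9*x^4 dx = 2187/5;
    ∫_0^3 6*x^3 dx = 243/2;  ∫_0^3 -18*x^2 dx = -162;  ∫_0^3 9 dx = 27.
  Sum: 2187/7 − 729 + 2187/5 + 243/2 − 162 + 27 = 513/70.
  ∫_0^3 u'(x)^2 dx = ∫_0^3 (9*x^4 - 36*x^3 + 36*x^2) dx. Term by term:
    ∫_0^3 9*x^4 dx = 2187/5;  ∫_0^3 -36*x^3 dx = -729;  ∫_0^3 36*x^2 dx = 324.
  Sum: 2187/5 − 729 + 324 = 162/5.
Adding: ||u||_{H^1}^2 = 513/70 + 162/5 = 2781/70.


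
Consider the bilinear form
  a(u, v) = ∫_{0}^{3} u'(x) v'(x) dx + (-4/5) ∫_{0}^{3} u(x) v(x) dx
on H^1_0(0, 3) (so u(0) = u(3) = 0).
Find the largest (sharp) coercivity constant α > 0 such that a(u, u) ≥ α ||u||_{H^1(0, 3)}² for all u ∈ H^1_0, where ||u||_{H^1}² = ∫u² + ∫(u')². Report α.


α = (-36/5 + π^2)/(9 + π^2)

Coercivity of a(·,·) on H^1_0(0, 3) means a(u, u) ≥ α ||u||_{H^1}² for every u ∈ H^1_0.
The interval has length L = 3, and Poincaré/coercivity depend only on L. Here a(u, u) = ∫(u')² + (-4/5)·∫u².
Here c = -4/5 < 0 with |c| < (π/L)² = π^2/9, so coercivity still holds. The condition a(u,u) ≥ α||u||_{H^1}² reads (1−α)∫(u')² ≥ (α−c)∫u². Any admissible α is ≤ 1 (rapidly oscillating u have ∫u²/∫(u')² → 0), and α = 1 would force 0 ≥ (1−c)∫u², impossible since c < 1; so 1−α > 0. By the sharp Poincaré inequality on H^1_0 of an interval of length L, ∫(u')² ≥ (π/L)²∫u² with equality for the first sine mode sin(π(x−x₀)/L) (x₀ the left endpoint), so the inequality holds for all u iff (1−α)(π/L)² ≥ α − c, i.e. α ≤ ((π/L)² + c)/((π/L)² + 1) = (1 + c(L/π)²)/(1 + (L/π)²). (Direct route, valid since c ≤ 0: Poincaré gives c∫u² ≥ c(L/π)²∫(u')², so a(u,u) ≥ (1 + c(L/π)²)∫(u')², while ||u||_{H^1}² ≤ (1 + (L/π)²)∫(u')²; dividing yields the same α.) With (π/L)² = π^2/9 and c = -4/5, the largest admissible constant is α = ((π/L)² + c)/((π/L)² + 1).
Simplifying, α = (-36/5 + π^2)/(9 + π^2).


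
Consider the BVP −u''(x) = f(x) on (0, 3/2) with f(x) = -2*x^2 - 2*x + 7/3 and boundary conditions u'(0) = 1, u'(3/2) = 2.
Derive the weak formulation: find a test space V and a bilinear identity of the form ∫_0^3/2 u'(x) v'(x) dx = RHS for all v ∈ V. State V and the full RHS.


V = H^1(0, 3/2) (v unrestricted at boundary; u is determined up to an additive constant); weak form: ∫_0^3/2 u'v' dx = ∫_0^3/2 (-2*x^2 - 2*x + 7/3) v dx + 2·v(3/2) − v(0) for all v ∈ V.

Multiply both sides by a test function v and integrate from 0 to 3/2:
  ∫_0^3/2 −u''(x) v(x) dx = ∫_0^3/2 f(x) v(x) dx.
Integrate the LHS by parts once:
  ∫_0^3/2 −u'' v dx = −[u'(x) v(x)]_0^3/2 + ∫_0^3/2 u'(x) v'(x) dx.
Thus ∫_0^3/2 u'(x) v'(x) dx = ∫_0^3/2 f(x) v(x) dx + [u'(x) v(x)]_0^3/2.
Choose V so that boundary terms are either known or forced to vanish.
u has inhomogeneous Neumann u'(0) = 1, u'(3/2) = 2. [u' v]_0^3/2 = (2)·v(3/2) − (1)·v(0) = 2·v(3/2) − v(0). Take V = H^1(0, 3/2); boundary term becomes part of RHS.
Weak formulation: find u (satisfying any essential BC) such that ∫_0^3/2 u'(x) v'(x) dx = ∫_0^3/2 f v dx + 2·v(3/2) − v(0) for all v ∈ V (Neumann data are natural BCs: they enter the RHS as boundary terms).
Substituting f(x) = -2*x^2 - 2*x + 7/3, the right-hand side is ∫_0^3/2 (-2*x^2 - 2*x + 7/3) v dx + 2·v(3/2) − v(0).
Compatibility check (pure Neumann): taking v ≡ 1 ∈ V gives 0 = ∫_0^3/2 f dx + (2) − (1), i.e. ∫_0^3/2 f dx must equal u'(0) − u'(3/2) = -1. Indeed ∫_0^3/2 (-2*x^2 - 2*x + 7/3) dx = -1, so the data are compatible. The solution is then unique only up to an additive constant (fix it e.g. by requiring ∫_0^3/2 u dx = 0).


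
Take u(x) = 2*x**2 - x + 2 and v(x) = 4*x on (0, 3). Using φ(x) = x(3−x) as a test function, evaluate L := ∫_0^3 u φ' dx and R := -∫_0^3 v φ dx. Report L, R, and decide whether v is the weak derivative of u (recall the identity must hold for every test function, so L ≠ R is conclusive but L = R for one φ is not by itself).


LHS = -45/2, RHS = -27. No, v is not the weak derivative of u.

u(x) = 2*x**2 - x + 2, classical derivative u'(x) = 4*x - 1.
φ(x) = x(3−x), so φ'(x) = 3 - 2*x.
Note φ(0) = φ(3) = 0, so the boundary term u·φ vanishes.
LHS = ∫_0^3 u(x) φ'(x) dx = ∫_0^3 (-4*x^3 + 8*x^2 - 7*x + 6) dx. Term by term:
  ∫_0^3 -4*x^3 dx = -81;  ∫_0^3 8*x^2 dx = 72;  ∫_0^3 -7*x dx = -63/2;
  ∫_0^3 6 dx = 18.
Sum: -81 + 72 − 63/2 + 18 = -45/2.
So LHS = -45/2.
∫_0^3 v(x) φ(x) dx = ∫_0^3 (-4*x^3 + 12*x^2) dx. Term by term:
  ∫_0^3 -4*x^3 dx = -81;  ∫_0^3 12*x^2 dx = 108.
Sum: -81 + 108 = 27.
So RHS = -∫_0^3 v(x) φ(x) dx = -27.
LHS − RHS = 9/2 ≠ 0, so the identity fails.
(For a valid weak derivative the identity must hold for EVERY test function, in particular this one. The failure shows v is NOT the weak derivative of u.)
Correct weak derivative would be u'(x) = 4*x - 1.


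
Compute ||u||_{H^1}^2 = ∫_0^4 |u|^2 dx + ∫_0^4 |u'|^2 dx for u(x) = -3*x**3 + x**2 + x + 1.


||u||_{H^1}^2 = 3128504/105

The H^1 norm (squared) on an interval (0, L) is
  ||u||_{H^1}^2 = ∫_0^L u(x)^2 dx + ∫_0^L u'(x)^2 dx.
Compute u'(x) = -9*x**2 + 2*x + 1.
Then u(x)^2 = 9*x**6 - 6*x**5 - 5*x**4 - 4*x**3 + 3*x**2 + 2*x + 1 and u'(x)^2 = 81*x**4 - 36*x**3 - 14*x**2 + 4*x + 1.
Integrate each monomial from 0 to 4 using ∫_0^4 c·x^n dx = c·4^(n+1)/(n+1):
  ∫_0^4 u(x)^2 dx = ∫_0^4 (9*x^6 - 6*x^5 - 5*x^4 - 4*x^3 + 3*x^2 + 2*x + 1) dx. Term by term:
    ∫_0^4 9*x^6 dx = 147456/7;  ∫_0^4 -6*x^5 dx = -4096;  ∫_0^4 -5*x^4 dx = -1024;
    ∫_0^4 -4*x^3 dx = -256;  ∫_0^4 3*x^2 dx = 64;  ∫_0^4 2*x dx = 16;
    ∫_0^4 1 dx = 4.
  Sum: 147456/7 − 4096 − 1024 − 256 + 64 + 16 + 4 = 110412/7.
  ∫_0^4 u'(x)^2 dx = ∫_0^4 (81*x^4 - 36*x^3 - 14*x^2 + 4*x + 1) dx. Term by term:
    ∫_0^4 81*x^4 dx = 82944/5;  ∫_0^4 -36*x^3 dx = -2304;  ∫_0^4 -14*x^2 dx = -896/3;
    ∫_0^4 4*x dx = 32;  ∫_0^4 1 dx = 4.
  Sum: 82944/5 − 2304 − 896/3 + 32 + 4 = 210332/15.
Adding: ||u||_{H^1}^2 = 110412/7 + 210332/15 = 3128504/105.


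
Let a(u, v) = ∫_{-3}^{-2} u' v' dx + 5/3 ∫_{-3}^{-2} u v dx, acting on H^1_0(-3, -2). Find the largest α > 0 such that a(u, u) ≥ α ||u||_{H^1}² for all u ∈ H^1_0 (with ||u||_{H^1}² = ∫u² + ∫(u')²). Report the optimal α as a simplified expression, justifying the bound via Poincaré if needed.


α = 1

Coercivity of a(·,·) on H^1_0(-3, -2) means a(u, u) ≥ α ||u||_{H^1}² for every u ∈ H^1_0.
The interval has length L = 1, and Poincaré/coercivity depend only on L. Here a(u, u) = ∫(u')² + (5/3)·∫u².
Here c = 5/3 ≥ 1, so a(u,u) = ∫(u')² + c∫u² ≥ ∫(u')² + ∫u² = ||u||_{H^1}², i.e. α = 1 works. No larger α is possible: a(u,u) ≥ α||u||_{H^1}² means (1−α)∫(u')² ≥ (α−c)∫u², and for the modes u_n = sin(nπ(x−x₀)/L) (x₀ the left endpoint) one has ∫u_n²/∫(u_n')² = (L/(nπ))² → 0, so a(u_n,u_n)/||u_n||_{H^1}² → 1. Hence the optimal constant is α = 1.
Therefore α = 1.


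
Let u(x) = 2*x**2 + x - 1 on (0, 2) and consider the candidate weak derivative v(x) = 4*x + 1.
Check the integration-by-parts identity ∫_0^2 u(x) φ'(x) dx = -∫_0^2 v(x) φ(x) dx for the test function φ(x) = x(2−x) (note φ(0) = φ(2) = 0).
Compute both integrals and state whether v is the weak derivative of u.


LHS = -20/3, RHS = -20/3. Yes, v = u' weakly.

u(x) = 2*x**2 + x - 1, classical derivative u'(x) = 4*x + 1.
φ(x) = x(2−x), so φ'(x) = 2 - 2*x.
Note φ(0) = φ(2) = 0, so the boundary term u·φ vanishes.
LHS = ∫_0^2 u(x) φ'(x) dx = ∫_0^2 (-4*x^3 + 2*x^2 + 4*x - 2) dx. Term by term:
  ∫_0^2 -4*x^3 dx = -16;  ∫_0^2 2*x^2 dx = 16/3;  ∫_0^2 4*x dx = 8;
  ∫_0^2 -2 dx = -4.
Sum: -16 + 16/3 + 8 − 4 = -20/3.
So LHS = -20/3.
∫_0^2 v(x) φ(x) dx = ∫_0^2 (-4*x^3 + 7*x^2 + 2*x) dx. Term by term:
  ∫_0^2 -4*x^3 dx = -16;  ∫_0^2 7*x^2 dx = 56/3;  ∫_0^2 2*x dx = 4.
Sum: -16 + 56/3 + 4 = 20/3.
So RHS = -∫_0^2 v(x) φ(x) dx = -20/3.
LHS = RHS, so the identity holds for this test φ.
Moreover u is smooth here and v(x) = u'(x) = 4*x + 1 pointwise, so the identity holds for every test function. Hence v is the weak derivative of u.


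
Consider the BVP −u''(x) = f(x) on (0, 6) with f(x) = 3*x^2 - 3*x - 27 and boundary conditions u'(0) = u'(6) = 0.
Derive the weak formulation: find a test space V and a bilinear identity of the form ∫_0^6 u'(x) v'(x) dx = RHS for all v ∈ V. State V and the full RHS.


V = H^1(0, 6) (no boundary constraint on v; u is determined up to an additive constant); weak form: ∫_0^6 u'v' dx = ∫_0^6 (3*x^2 - 3*x - 27) v dx for all v ∈ V.

Multiply both sides by a test function v and integrate from 0 to 6:
  ∫_0^6 −u''(x) v(x) dx = ∫_0^6 f(x) v(x) dx.
Integrate the LHS by parts once:
  ∫_0^6 −u'' v dx = −[u'(x) v(x)]_0^6 + ∫_0^6 u'(x) v'(x) dx.
Thus ∫_0^6 u'(x) v'(x) dx = ∫_0^6 f(x) v(x) dx + [u'(x) v(x)]_0^6.
Choose V so that boundary terms are either known or forced to vanish.
u has homogeneous Neumann: u'(0) = u'(6) = 0. So [u' v]_0^6 = 0·v(6) − 0·v(0) = 0 for any v; take V = H^1(0, 6).
Weak formulation: find u (satisfying any essential BC) such that ∫_0^6 u'(x) v'(x) dx = ∫_0^6 f v dx for all v ∈ V (homogeneous Neumann, so boundary terms vanish).
Substituting f(x) = 3*x^2 - 3*x - 27, the right-hand side is ∫_0^6 (3*x^2 - 3*x - 27) v dx.
Compatibility check (pure Neumann): taking v ≡ 1 ∈ V gives 0 = ∫_0^6 f dx + (0) − (0), i.e. ∫_0^6 f dx must equal u'(0) − u'(6) = 0. Indeed ∫_0^6 (3*x^2 - 3*x - 27) dx = 0, so the data are compatible. The solution is then unique only up to an additive constant (fix it e.g. by requiring ∫_0^6 u dx = 0).


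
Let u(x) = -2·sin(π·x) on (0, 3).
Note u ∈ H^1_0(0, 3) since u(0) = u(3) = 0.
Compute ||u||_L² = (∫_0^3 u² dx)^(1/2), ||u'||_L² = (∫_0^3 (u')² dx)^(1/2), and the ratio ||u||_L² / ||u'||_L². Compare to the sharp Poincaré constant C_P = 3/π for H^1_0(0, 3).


||u||_L² / ||u'||_L² = 1/π < C_P = 3/π.

u(x) = -2·sin(π·x), so u'(x) = -2*π*cos(π*x).
Writing u(x) = A·sin(kπx/L) with A = -2 and k = 3, use ∫_0^L sin²(kπx/L) dx = L/2 and ∫_0^L cos²(kπx/L) dx = L/2.
u² = 4·sin²(π·x) and (u')² = 4*π^2·cos²(π·x), and each of sin², cos² integrates to L/2 = 3/2 over (0, 3).
∫_0^3 u² dx = 6, so ||u||_L² = sqrt(6).
∫_0^3 (u')² dx = 6*π^2, so ||u'||_L² = sqrt(6)*π.
Ratio ||u||_L² / ||u'||_L² = 1/π.
Sharp Poincaré constant on H^1_0(0, 3) is C_P = L/π = 3/π, achieved by sin(π/3·x).
This is the k = 3 harmonic; the ratio L/(kπ) is strictly less than C_P = L/π, consistent with the sharp inequality ||u||_L² ≤ C_P ||u'||_L².


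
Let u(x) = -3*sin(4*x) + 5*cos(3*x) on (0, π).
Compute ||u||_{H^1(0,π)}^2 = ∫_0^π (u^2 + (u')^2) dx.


||u||_{H^1(0,π)}^2 = -2400/7 + 403*π/2

u'(x) = -15*sin(3*x) - 12*cos(4*x).
Expand u² and (u')² and integrate term by term on (0, π), using: for integers n ≥ 1, ∫_0^π sin²(nx) dx = ∫_0^π cos²(nx) dx = π/2; for n ≠ n', ∫_0^π sin(nx)sin(n'x) dx = ∫_0^π cos(nx)cos(n'x) dx = 0; and by product-to-sum, ∫_0^π sin(nx)cos(n'x) dx = ½∫_0^π [sin((n+n')x) + sin((n−n')x)] dx, which is 0 when n+n' is even and 2n/(n²−n'²) when n+n' is odd (it need not vanish on (0, π)).
  u² squared terms: (-3)²·∫sin(4x)² dx = 9·π/2 = 9*π/2;  (5)²·∫cos(3x)² dx = 25·π/2 = 25*π/2.
  u² cross terms: 2·(-3)·(5)·∫sin(4x)·cos(3x) dx = -30·(8/7) = -240/7.
  So ∫_0^π u² dx = 9*π/2 + 25*π/2 − 240/7 = -240/7 + 17*π.
  (u')² squared terms: (-15)²·∫sin(3x)² dx = 225·π/2 = 225*π/2;  (-12)²·∫cos(4x)² dx = 144·π/2 = 72*π.
  (u')² cross terms: 2·(-15)·(-12)·∫sin(3x)·cos(4x) dx = 360·(-6/7) = -2160/7.
  So ∫_0^π (u')² dx = 225*π/2 + 72*π − 2160/7 = -2160/7 + 369*π/2.
||u||_{H^1}^2 = (-240/7 + 17*π) + (-2160/7 + 369*π/2) = -2400/7 + 403*π/2.


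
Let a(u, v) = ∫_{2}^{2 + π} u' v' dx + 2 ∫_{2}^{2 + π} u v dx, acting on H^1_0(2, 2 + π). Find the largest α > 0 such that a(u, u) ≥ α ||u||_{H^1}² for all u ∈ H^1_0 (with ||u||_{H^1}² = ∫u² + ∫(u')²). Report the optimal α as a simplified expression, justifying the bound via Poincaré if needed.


α = 1

Coercivity of a(·,·) on H^1_0(2, 2 + π) means a(u, u) ≥ α ||u||_{H^1}² for every u ∈ H^1_0.
The interval has length L = π, and Poincaré/coercivity depend only on L. Here a(u, u) = ∫(u')² + (2)·∫u².
Here c = 2 ≥ 1, so a(u,u) = ∫(u')² + c∫u² ≥ ∫(u')² + ∫u² = ||u||_{H^1}², i.e. α = 1 works. No larger α is possible: a(u,u) ≥ α||u||_{H^1}² means (1−α)∫(u')² ≥ (α−c)∫u², and for the modes u_n = sin(nπ(x−x₀)/L) (x₀ the left endpoint) one has ∫u_n²/∫(u_n')² = (L/(nπ))² → 0, so a(u_n,u_n)/||u_n||_{H^1}² → 1. Hence the optimal constant is α = 1.
Therefore α = 1.


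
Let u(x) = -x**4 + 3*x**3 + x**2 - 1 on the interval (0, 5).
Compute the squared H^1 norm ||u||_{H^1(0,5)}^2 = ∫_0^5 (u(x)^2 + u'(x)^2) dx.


||u||_{H^1}^2 = 14147885/252

The H^1 norm (squared) on an interval (0, L) is
  ||u||_{H^1}^2 = ∫_0^L u(x)^2 dx + ∫_0^L u'(x)^2 dx.
Compute u'(x) = -4*x**3 + 9*x**2 + 2*x.
Then u(x)^2 = x**8 - 6*x**7 + 7*x**6 + 6*x**5 + 3*x**4 - 6*x**3 - 2*x**2 + 1 and u'(x)^2 = 16*x**6 - 72*x**5 + 65*x**4 + 36*x**3 + 4*x**2.
Integrate each monomial from 0 to 5 using ∫_0^5 c·x^n dx = c·5^(n+1)/(n+1):
  ∫_0^5 u(x)^2 dx = ∫_0^5 (x^8 - 6*x^7 + 7*x^6 + 6*x^5 + 3*x^4 - 6*x^3 - 2*x^2 + 1) dx. Term by term:
    ∫_0^5 x^8 dx = 1953125/9;  ∫_0^5 -6*x^7 dx = -1171875/4;  ∫_0^5 7*x^6 dx = 78125;
    ∫_0^5 6*x^5 dx = 15625;  ∫_0^5 3*x^4 dx = 1875;  ∫_0^5 -6*x^3 dx = -1875/2;
    ∫_0^5 -2*x^2 dx = -250/3;  ∫_0^5 1 dx = 5.
  Sum: 1953125/9 − 1171875/4 + 78125 + 15625 + 1875 − 1875/2 − 250/3 + 5 = 671555/36.
  ∫_0^5 u'(x)^2 dx = ∫_0^5 (16*x^6 - 72*x^5 + 65*x^4 + 36*x^3 + 4*x^2) dx. Term by term:
    ∫_0^5 16*x^6 dx = 1250000/7;  ∫_0^5 -72*x^5 dx = -187500;  ∫_0^5 65*x^4 dx = 40625;
    ∫_0^5 36*x^3 dx = 5625;  ∫_0^5 4*x^2 dx = 500/3.
  Sum: 1250000/7 − 187500 + 40625 + 5625 + 500/3 = 787250/21.
Adding: ||u||_{H^1}^2 = 671555/36 + 787250/21 = 14147885/252.


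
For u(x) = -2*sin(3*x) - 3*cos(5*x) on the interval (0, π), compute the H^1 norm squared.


||u||_{H^1(0,π)}^2 = 137*π

u'(x) = 15*sin(5*x) - 6*cos(3*x).
Expand u² and (u')² and integrate term by term on (0, π), using: for integers n ≥ 1, ∫_0^π sin²(nx) dx = ∫_0^π cos²(nx) dx = π/2; for n ≠ n', ∫_0^π sin(nx)sin(n'x) dx = ∫_0^π cos(nx)cos(n'x) dx = 0; and by product-to-sum, ∫_0^π sin(nx)cos(n'x) dx = ½∫_0^π [sin((n+n')x) + sin((n−n')x)] dx, which is 0 when n+n' is even and 2n/(n²−n'²) when n+n' is odd (it need not vanish on (0, π)).
  u² squared terms: (-3)²·∫cos(5x)² dx = 9·π/2 = 9*π/2;  (-2)²·∫sin(3x)² dx = 4·π/2 = 2*π.
  u² cross terms: 2·(-3)·(-2)·∫cos(5x)·sin(3x) dx = 12·(0) = 0.
  So ∫_0^π u² dx = 9*π/2 + 2*π + 0 = 13*π/2.
  (u')² squared terms: (-6)²·∫cos(3x)² dx = 36·π/2 = 18*π;  (15)²·∫sin(5x)² dx = 225·π/2 = 225*π/2.
  (u')² cross terms: 2·(-6)·(15)·∫cos(3x)·sin(5x) dx = -180·(0) = 0.
  So ∫_0^π (u')² dx = 18*π + 225*π/2 + 0 = 261*π/2.
||u||_{H^1}^2 = (13*π/2) + (261*π/2) = 137*π.


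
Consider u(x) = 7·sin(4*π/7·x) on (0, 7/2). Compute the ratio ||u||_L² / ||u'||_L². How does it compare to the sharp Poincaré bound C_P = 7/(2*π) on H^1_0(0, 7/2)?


||u||_L² / ||u'||_L² = 7/(4*π) < C_P = 7/(2*π).

u(x) = 7·sin(4*π/7·x), so u'(x) = 4*π*cos(4*π*x/7).
Writing u(x) = A·sin(kπx/L) with A = 7 and k = 2, use ∫_0^L sin²(kπx/L) dx = L/2 and ∫_0^L cos²(kπx/L) dx = L/2.
u² = 49·sin²(4*π/7·x) and (u')² = 16*π^2·cos²(4*π/7·x), and each of sin², cos² integrates to L/2 = 7/4 over (0, 7/2).
∫_0^7/2 u² dx = 343/4, so ||u||_L² = 7*sqrt(7)/2.
∫_0^7/2 (u')² dx = 28*π^2, so ||u'||_L² = 2*sqrt(7)*π.
Ratio ||u||_L² / ||u'||_L² = 7/(4*π).
Sharp Poincaré constant on H^1_0(0, 7/2) is C_P = L/π = 7/(2*π), achieved by sin(2*π/7·x).
This is the k = 2 harmonic; the ratio L/(kπ) is strictly less than C_P = L/π, consistent with the sharp inequality ||u||_L² ≤ C_P ||u'||_L².


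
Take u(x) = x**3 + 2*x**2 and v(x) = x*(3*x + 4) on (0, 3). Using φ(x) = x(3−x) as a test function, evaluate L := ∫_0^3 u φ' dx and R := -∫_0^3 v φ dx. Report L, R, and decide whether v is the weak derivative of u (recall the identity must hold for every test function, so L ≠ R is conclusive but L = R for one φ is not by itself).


LHS = -1269/20, RHS = -1269/20. Yes, v = u' weakly.

u(x) = x**3 + 2*x**2, classical derivative u'(x) = 3*x**2 + 4*x.
φ(x) = x(3−x), so φ'(x) = 3 - 2*x.
Note φ(0) = φ(3) = 0, so the boundary term u·φ vanishes.
LHS = ∫_0^3 u(x) φ'(x) dx = ∫_0^3 (-2*x^4 - x^3 + 6*x^2) dx. Term by term:
  ∫_0^3 -2*x^4 dx = -486/5;  ∫_0^3 -x^3 dx = -81/4;  ∫_0^3 6*x^2 dx = 54.
Sum: -486/5 − 81/4 + 54 = -1269/20.
So LHS = -1269/20.
∫_0^3 v(x) φ(x) dx = ∫_0^3 (-3*x^4 + 5*x^3 + 12*x^2) dx. Term by term:
  ∫_0^3 -3*x^4 dx = -729/5;  ∫_0^3 5*x^3 dx = 405/4;  ∫_0^3 12*x^2 dx = 108.
Sum: -729/5 + 405/4 + 108 = 1269/20.
So RHS = -∫_0^3 v(x) φ(x) dx = -1269/20.
LHS = RHS, so the identity holds for this test φ.
Moreover u is smooth here and v(x) = u'(x) = 3*x**2 + 4*x pointwise, so the identity holds for every test function. Hence v is the weak derivative of u.


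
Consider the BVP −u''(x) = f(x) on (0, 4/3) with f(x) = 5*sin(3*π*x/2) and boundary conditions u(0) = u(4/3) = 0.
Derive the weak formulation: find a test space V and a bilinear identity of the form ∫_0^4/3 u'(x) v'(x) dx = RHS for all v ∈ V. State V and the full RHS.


V = H^1_0(0, 4/3) (so v(0) = v(4/3) = 0); weak form: ∫_0^4/3 u'v' dx = ∫_0^4/3 (5*sin(3*π*x/2)) v dx for all v ∈ V.

Multiply both sides by a test function v and integrate from 0 to 4/3:
  ∫_0^4/3 −u''(x) v(x) dx = ∫_0^4/3 f(x) v(x) dx.
Integrate the LHS by parts once:
  ∫_0^4/3 −u'' v dx = −[u'(x) v(x)]_0^4/3 + ∫_0^4/3 u'(x) v'(x) dx.
Thus ∫_0^4/3 u'(x) v'(x) dx = ∫_0^4/3 f(x) v(x) dx + [u'(x) v(x)]_0^4/3.
Choose V so that boundary terms are either known or forced to vanish.
u is Dirichlet: u(0) = u(4/3) = 0. Let V = H^1_0(0, 4/3); then v(0) = v(4/3) = 0, and [u' v]_0^4/3 = 0.
Weak formulation: find u (satisfying any essential BC) such that ∫_0^4/3 u'(x) v'(x) dx = ∫_0^4/3 f v dx for all v ∈ V.
Substituting f(x) = 5*sin(3*π*x/2), the right-hand side is ∫_0^4/3 (5*sin(3*π*x/2)) v dx.


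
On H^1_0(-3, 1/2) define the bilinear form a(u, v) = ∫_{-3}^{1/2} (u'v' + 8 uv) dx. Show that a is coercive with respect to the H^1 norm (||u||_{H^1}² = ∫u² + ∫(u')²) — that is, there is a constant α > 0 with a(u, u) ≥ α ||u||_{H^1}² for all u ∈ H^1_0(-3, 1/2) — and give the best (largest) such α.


α = 1

Coercivity of a(·,·) on H^1_0(-3, 1/2) means a(u, u) ≥ α ||u||_{H^1}² for every u ∈ H^1_0.
The interval has length L = 7/2, and Poincaré/coercivity depend only on L. Here a(u, u) = ∫(u')² + (8)·∫u².
Here c = 8 ≥ 1, so a(u,u) = ∫(u')² + c∫u² ≥ ∫(u')² + ∫u² = ||u||_{H^1}², i.e. α = 1 works. No larger α is possible: a(u,u) ≥ α||u||_{H^1}² means (1−α)∫(u')² ≥ (α−c)∫u², and for the modes u_n = sin(nπ(x−x₀)/L) (x₀ the left endpoint) one has ∫u_n²/∫(u_n')² = (L/(nπ))² → 0, so a(u_n,u_n)/||u_n||_{H^1}² → 1. Hence the optimal constant is α = 1.
Therefore α = 1.


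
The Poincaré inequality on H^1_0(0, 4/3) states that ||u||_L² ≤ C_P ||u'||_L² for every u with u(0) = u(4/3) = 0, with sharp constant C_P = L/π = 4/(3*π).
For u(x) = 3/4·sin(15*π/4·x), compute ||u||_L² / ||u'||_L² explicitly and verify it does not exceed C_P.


||u||_L² / ||u'||_L² = 4/(15*π) < C_P = 4/(3*π).

u(x) = 3/4·sin(15*π/4·x), so u'(x) = 45*π*cos(15*π*x/4)/16.
Writing u(x) = A·sin(kπx/L) with A = 3/4 and k = 5, use ∫_0^L sin²(kπx/L) dx = L/2 and ∫_0^L cos²(kπx/L) dx = L/2.
u² = 9/16·sin²(15*π/4·x) and (u')² = 2025*π^2/256·cos²(15*π/4·x), and each of sin², cos² integrates to L/2 = 2/3 over (0, 4/3).
∫_0^4/3 u² dx = 3/8, so ||u||_L² = sqrt(6)/4.
∫_0^4/3 (u')² dx = 675*π^2/128, so ||u'||_L² = 15*sqrt(6)*π/16.
Ratio ||u||_L² / ||u'||_L² = 4/(15*π).
Sharp Poincaré constant on H^1_0(0, 4/3) is C_P = L/π = 4/(3*π), achieved by sin(3*π/4·x).
This is the k = 5 harmonic; the ratio L/(kπ) is strictly less than C_P = L/π, consistent with the sharp inequality ||u||_L² ≤ C_P ||u'||_L².


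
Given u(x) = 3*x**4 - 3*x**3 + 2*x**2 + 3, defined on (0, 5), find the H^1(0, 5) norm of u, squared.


||u||_{H^1}^2 = 204414905/84

The H^1 norm (squared) on an interval (0, L) is
  ||u||_{H^1}^2 = ∫_0^L u(x)^2 dx + ∫_0^L u'(x)^2 dx.
Compute u'(x) = 12*x**3 - 9*x**2 + 4*x.
Then u(x)^2 = 9*x**8 - 18*x**7 + 21*x**6 - 12*x**5 + 22*x**4 - 18*x**3 + 12*x**2 + 9 and u'(x)^2 = 144*x**6 - 216*x**5 + 177*x**4 - 72*x**3 + 16*x**2.
Integrate each monomial from 0 to 5 using ∫_0^5 c·x^n dx = c·5^(n+1)/(n+1):
  ∫_0^5 u(x)^2 dx = ∫_0^5 (9*x^8 - 18*x^7 + 21*x^6 - 12*x^5 + 22*x^4 - 18*x^3 + 12*x^2 + 9) dx. Term by term:
    ∫_0^5 9*x^8 dx = 1953125;  ∫_0^5 -18*x^7 dx = -3515625/4;  ∫_0^5 21*x^6 dx = 234375;
    ∫_0^5 -12*x^5 dx = -31250;  ∫_0^5 22*x^4 dx = 13750;  ∫_0^5 -18*x^3 dx = -5625/2;
    ∫_0^5 12*x^2 dx = 500;  ∫_0^5 9 dx = 45.
  Sum: 1953125 − 3515625/4 + 234375 − 31250 + 13750 − 5625/2 + 500 + 45 = 5155305/4.
  ∫_0^5 u'(x)^2 dx = ∫_0^5 (144*x^6 - 216*x^5 + 177*x^4 - 72*x^3 + 16*x^2) dx. Term by term:
    ∫_0^5 144*x^6 dx = 11250000/7;  ∫_0^5 -216*x^5 dx = -562500;  ∫_0^5 177*x^4 dx = 110625;
    ∫_0^5 -72*x^3 dx = -11250;  ∫_0^5 16*x^2 dx = 2000/3.
  Sum: 11250000/7 − 562500 + 110625 − 11250 + 2000/3 = 24038375/21.
Adding: ||u||_{H^1}^2 = 5155305/4 + 24038375/21 = 204414905/84.


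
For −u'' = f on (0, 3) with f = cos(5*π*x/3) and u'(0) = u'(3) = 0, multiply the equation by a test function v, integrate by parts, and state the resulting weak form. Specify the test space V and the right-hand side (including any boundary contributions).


V = H^1(0, 3) (no boundary constraint on v; u is determined up to an additive constant); weak form: ∫_0^3 u'v' dx = ∫_0^3 (cos(5*π*x/3)) v dx for all v ∈ V.

Multiply both sides by a test function v and integrate from 0 to 3:
  ∫_0^3 −u''(x) v(x) dx = ∫_0^3 f(x) v(x) dx.
Integrate the LHS by parts once:
  ∫_0^3 −u'' v dx = −[u'(x) v(x)]_0^3 + ∫_0^3 u'(x) v'(x) dx.
Thus ∫_0^3 u'(x) v'(x) dx = ∫_0^3 f(x) v(x) dx + [u'(x) v(x)]_0^3.
Choose V so that boundary terms are either known or forced to vanish.
u has homogeneous Neumann: u'(0) = u'(3) = 0. So [u' v]_0^3 = 0·v(3) − 0·v(0) = 0 for any v; take V = H^1(0, 3).
Weak formulation: find u (satisfying any essential BC) such that ∫_0^3 u'(x) v'(x) dx = ∫_0^3 f v dx for all v ∈ V (homogeneous Neumann, so boundary terms vanish).
Substituting f(x) = cos(5*π*x/3), the right-hand side is ∫_0^3 (cos(5*π*x/3)) v dx.
Compatibility check (pure Neumann): taking v ≡ 1 ∈ V gives 0 = ∫_0^3 f dx + (0) − (0), i.e. ∫_0^3 f dx must equal u'(0) − u'(3) = 0. Indeed ∫_0^3 (cos(5*π*x/3)) dx = 0, so the data are compatible. The solution is then unique only up to an additive constant (fix it e.g. by requiring ∫_0^3 u dx = 0).


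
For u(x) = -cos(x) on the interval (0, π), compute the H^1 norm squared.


||u||_{H^1(0,π)}^2 = π

u'(x) = sin(x).
Expand u² and (u')² and integrate term by term on (0, π), using: for integers n ≥ 1, ∫_0^π sin²(nx) dx = ∫_0^π cos²(nx) dx = π/2; for n ≠ n', ∫_0^π sin(nx)sin(n'x) dx = ∫_0^π cos(nx)cos(n'x) dx = 0; and by product-to-sum, ∫_0^π sin(nx)cos(n'x) dx = ½∫_0^π [sin((n+n')x) + sin((n−n')x)] dx, which is 0 when n+n' is even and 2n/(n²−n'²) when n+n' is odd (it need not vanish on (0, π)).
  u² squared terms: (-1)²·∫cos(x)² dx = 1·π/2 = π/2.
  So ∫_0^π u² dx = π/2.
  (u')² squared terms: (1)²·∫sin(x)² dx = 1·π/2 = π/2.
  So ∫_0^π (u')² dx = π/2.
||u||_{H^1}^2 = (π/2) + (π/2) = π.


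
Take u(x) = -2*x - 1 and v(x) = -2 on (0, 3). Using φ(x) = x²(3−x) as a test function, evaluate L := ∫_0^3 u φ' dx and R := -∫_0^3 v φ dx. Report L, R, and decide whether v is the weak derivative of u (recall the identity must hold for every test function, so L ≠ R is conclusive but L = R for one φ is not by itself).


LHS = 27/2, RHS = 27/2. Yes, v = u' weakly.

u(x) = -2*x - 1, classical derivative u'(x) = -2.
φ(x) = x²(3−x), so φ'(x) = 3*x*(2 - x).
Note φ(0) = φ(3) = 0, so the boundary term u·φ vanishes.
LHS = ∫_0^3 u(x) φ'(x) dx = ∫_0^3 (6*x^3 - 9*x^2 - 6*x) dx. Term by term:
  ∫_0^3 6*x^3 dx = 243/2;  ∫_0^3 -9*x^2 dx = -81;  ∫_0^3 -6*x dx = -27.
Sum: 243/2 − 81 − 27 = 27/2.
So LHS = 27/2.
∫_0^3 v(x) φ(x) dx = ∫_0^3 (2*x^3 - 6*x^2) dx. Term by term:
  ∫_0^3 2*x^3 dx = 81/2;  ∫_0^3 -6*x^2 dx = -54.
Sum: 81/2 − 54 = -27/2.
So RHS = -∫_0^3 v(x) φ(x) dx = 27/2.
LHS = RHS, so the identity holds for this test φ.
Moreover u is smooth here and v(x) = u'(x) = -2 pointwise, so the identity holds for every test function. Hence v is the weak derivative of u.


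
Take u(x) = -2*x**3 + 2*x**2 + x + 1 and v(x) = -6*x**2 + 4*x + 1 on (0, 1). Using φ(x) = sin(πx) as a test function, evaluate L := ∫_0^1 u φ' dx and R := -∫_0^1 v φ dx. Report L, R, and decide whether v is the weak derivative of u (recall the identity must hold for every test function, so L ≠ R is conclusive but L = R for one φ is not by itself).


LHS = -24/π^3, RHS = -24/π^3. Yes, v = u' weakly.

u(x) = -2*x**3 + 2*x**2 + x + 1, classical derivative u'(x) = -6*x**2 + 4*x + 1.
φ(x) = sin(πx), so φ'(x) = π*cos(π*x).
Note φ(0) = φ(1) = 0, so the boundary term u·φ vanishes.
LHS = ∫_0^1 u(x) φ'(x) dx = ∫_0^1 (-2*π*x^3*cos(π*x) + 2*π*x^2*cos(π*x) + π*x*cos(π*x) + π*cos(π*x)) dx. Term by term:
  ∫_0^1 π*cos(π*x) dx = 0;  ∫_0^1 π*x*cos(π*x) dx = -2/π;  ∫_0^1 -2*π*x^3*cos(π*x) dx = -24/π^3 + 6/π;
  ∫_0^1 2*π*x^2*cos(π*x) dx = -4/π.
Sum: 0 − 2/π + -24/π^3 + 6/π − 4/π = -24/π^3.
So LHS = -24/π^3.
∫_0^1 v(x) φ(x) dx = ∫_0^1 (-6*x^2*sin(π*x) + 4*x*sin(π*x) + sin(π*x)) dx. Term by term:
  ∫_0^1 -6*x^2*sin(π*x) dx = -6/π + 24/π^3;  ∫_0^1 4*x*sin(π*x) dx = 4/π;  ∫_0^1 sin(π*x) dx = 2/π.
Sum: -6/π + 24/π^3 + 4/π + 2/π = 24/π^3.
So RHS = -∫_0^1 v(x) φ(x) dx = -24/π^3.
LHS = RHS, so the identity holds for this test φ.
Moreover u is smooth here and v(x) = u'(x) = -6*x**2 + 4*x + 1 pointwise, so the identity holds for every test function. Hence v is the weak derivative of u.


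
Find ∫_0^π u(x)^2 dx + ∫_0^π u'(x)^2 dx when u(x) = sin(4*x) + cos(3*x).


||u||_{H^1(0,π)}^2 = 160/7 + 27*π/2

u'(x) = -3*sin(3*x) + 4*cos(4*x).
Expand u² and (u')² and integrate term by term on (0, π), using: for integers n ≥ 1, ∫_0^π sin²(nx) dx = ∫_0^π cos²(nx) dx = π/2; for n ≠ n', ∫_0^π sin(nx)sin(n'x) dx = ∫_0^π cos(nx)cos(n'x) dx = 0; and by product-to-sum, ∫_0^π sin(nx)cos(n'x) dx = ½∫_0^π [sin((n+n')x) + sin((n−n')x)] dx, which is 0 when n+n' is even and 2n/(n²−n'²) when n+n' is odd (it need not vanish on (0, π)).
  u² squared terms: (1)²·∫cos(3x)² dx = 1·π/2 = π/2;  (1)²·∫sin(4x)² dx = 1·π/2 = π/2.
  u² cross terms: 2·(1)·(1)·∫cos(3x)·sin(4x) dx = 2·(8/7) = 16/7.
  So ∫_0^π u² dx = π/2 + π/2 + 16/7 = 16/7 + π.
  (u')² squared terms: (-3)²·∫sin(3x)² dx = 9·π/2 = 9*π/2;  (4)²·∫cos(4x)² dx = 16·π/2 = 8*π.
  (u')² cross terms: 2·(-3)·(4)·∫sin(3x)·cos(4x) dx = -24·(-6/7) = 144/7.
  So ∫_0^π (u')² dx = 9*π/2 + 8*π + 144/7 = 144/7 + 25*π/2.
||u||_{H^1}^2 = (16/7 + π) + (144/7 + 25*π/2) = 160/7 + 27*π/2.


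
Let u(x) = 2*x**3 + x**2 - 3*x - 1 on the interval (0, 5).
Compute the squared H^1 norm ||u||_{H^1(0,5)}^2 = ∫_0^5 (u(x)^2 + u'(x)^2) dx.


||u||_{H^1}^2 = 1005275/14

The H^1 norm (squared) on an interval (0, L) is
  ||u||_{H^1}^2 = ∫_0^L u(x)^2 dx + ∫_0^L u'(x)^2 dx.
Compute u'(x) = 6*x**2 + 2*x - 3.
Then u(x)^2 = 4*x**6 + 4*x**5 - 11*x**4 - 10*x**3 + 7*x**2 + 6*x + 1 and u'(x)^2 = 36*x**4 + 24*x**3 - 32*x**2 - 12*x + 9.
Integrate each monomial from 0 to 5 using ∫_0^5 c·x^n dx = c·5^(n+1)/(n+1):
  ∫_0^5 u(x)^2 dx = ∫_0^5 (4*x^6 + 4*x^5 - 11*x^4 - 10*x^3 + 7*x^2 + 6*x + 1) dx. Term by term:
    ∫_0^5 4*x^6 dx = 312500/7;  ∫_0^5 4*x^5 dx = 31250/3;  ∫_0^5 -11*x^4 dx = -6875;
    ∫_0^5 -10*x^3 dx = -3125/2;  ∫_0^5 7*x^2 dx = 875/3;  ∫_0^5 6*x dx = 75;
    ∫_0^5 1 dx = 5.
  Sum: 312500/7 + 31250/3 − 6875 − 3125/2 + 875/3 + 75 + 5 = 1973735/42.
  ∫_0^5 u'(x)^2 dx = ∫_0^5 (36*x^4 + 24*x^3 - 32*x^2 - 12*x + 9) dx. Term by term:
    ∫_0^5 36*x^4 dx = 22500;  ∫_0^5 24*x^3 dx = 3750;  ∫_0^5 -32*x^2 dx = -4000/3;
    ∫_0^5 -12*x dx = -150;  ∫_0^5 9 dx = 45.
  Sum: 22500 + 3750 − 4000/3 − 150 + 45 = 74435/3.
Adding: ||u||_{H^1}^2 = 1973735/42 + 74435/3 = 1005275/14.


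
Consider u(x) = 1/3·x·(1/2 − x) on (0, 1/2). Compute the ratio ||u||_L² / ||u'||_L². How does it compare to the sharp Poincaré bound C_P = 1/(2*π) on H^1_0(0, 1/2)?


||u||_L² / ||u'||_L² = sqrt(10)/20 < C_P = 1/(2*π).

u(x) = 1/3·x·(1/2 − x), so u'(x) = 1/6 - 2*x/3.
u(x) = 1/3·x·(1/2 − x) vanishes at x = 0 and x = 1/2, so u ∈ H^1_0(0, 1/2). Differentiate via the product rule and integrate the resulting polynomials term by term.
  ∫_0^1/2 u² dx = ∫_0^1/2 (x^4/9 - x^3/9 + x^2/36) dx. Term by term:
    ∫_0^1/2 x^4/9 dx = 1/1440;  ∫_0^1/2 -x^3/9 dx = -1/576;  ∫_0^1/2 x^2/36 dx = 1/864.
  Sum: 1/1440 − 1/576 + 1/864 = 1/8640.
  ∫_0^1/2 (u')² dx = ∫_0^1/2 (4*x^2/9 - 2*x/9 + 1/36) dx. Term by term:
    ∫_0^1/2 4*x^2/9 dx = 1/54;  ∫_0^1/2 -2*x/9 dx = -1/36;  ∫_0^1/2 1/36 dx = 1/72.
  Sum: 1/54 − 1/36 + 1/72 = 1/216.
∫_0^1/2 u² dx = 1/8640, so ||u||_L² = sqrt(15)/360.
∫_0^1/2 (u')² dx = 1/216, so ||u'||_L² = sqrt(6)/36.
Ratio ||u||_L² / ||u'||_L² = sqrt(10)/20.
Sharp Poincaré constant on H^1_0(0, 1/2) is C_P = L/π = 1/(2*π), achieved by sin(2*π·x).
A polynomial bump cannot attain the sharp Poincaré constant (only the first sine eigenfunction does), so the ratio is strictly less than C_P, consistent with ||u||_L² ≤ C_P ||u'||_L².


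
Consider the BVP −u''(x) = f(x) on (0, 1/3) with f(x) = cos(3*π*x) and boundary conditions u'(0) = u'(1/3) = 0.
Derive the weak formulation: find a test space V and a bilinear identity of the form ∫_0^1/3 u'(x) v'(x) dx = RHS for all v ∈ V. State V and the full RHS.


V = H^1(0, 1/3) (no boundary constraint on v; u is determined up to an additive constant); weak form: ∫_0^1/3 u'v' dx = ∫_0^1/3 (cos(3*π*x)) v dx for all v ∈ V.

Multiply both sides by a test function v and integrate from 0 to 1/3:
  ∫_0^1/3 −u''(x) v(x) dx = ∫_0^1/3 f(x) v(x) dx.
Integrate the LHS by parts once:
  ∫_0^1/3 −u'' v dx = −[u'(x) v(x)]_0^1/3 + ∫_0^1/3 u'(x) v'(x) dx.
Thus ∫_0^1/3 u'(x) v'(x) dx = ∫_0^1/3 f(x) v(x) dx + [u'(x) v(x)]_0^1/3.
Choose V so that boundary terms are either known or forced to vanish.
u has homogeneous Neumann: u'(0) = u'(1/3) = 0. So [u' v]_0^1/3 = 0·v(1/3) − 0·v(0) = 0 for any v; take V = H^1(0, 1/3).
Weak formulation: find u (satisfying any essential BC) such that ∫_0^1/3 u'(x) v'(x) dx = ∫_0^1/3 f v dx for all v ∈ V (homogeneous Neumann, so boundary terms vanish).
Substituting f(x) = cos(3*π*x), the right-hand side is ∫_0^1/3 (cos(3*π*x)) v dx.
Compatibility check (pure Neumann): taking v ≡ 1 ∈ V gives 0 = ∫_0^1/3 f dx + (0) − (0), i.e. ∫_0^1/3 f dx must equal u'(0) − u'(1/3) = 0. Indeed ∫_0^1/3 (cos(3*π*x)) dx = 0, so the data are compatible. The solution is then unique only up to an additive constant (fix it e.g. by requiring ∫_0^1/3 u dx = 0).


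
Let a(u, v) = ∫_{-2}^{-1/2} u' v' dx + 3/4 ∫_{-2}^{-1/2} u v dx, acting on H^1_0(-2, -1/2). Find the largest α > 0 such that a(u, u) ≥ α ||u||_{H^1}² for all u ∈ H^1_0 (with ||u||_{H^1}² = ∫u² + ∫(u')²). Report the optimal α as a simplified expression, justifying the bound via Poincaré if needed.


α = (27 + 16*π^2)/(4*(9 + 4*π^2))

Coercivity of a(·,·) on H^1_0(-2, -1/2) means a(u, u) ≥ α ||u||_{H^1}² for every u ∈ H^1_0.
The interval has length L = 3/2, and Poincaré/coercivity depend only on L. Here a(u, u) = ∫(u')² + (3/4)·∫u².
Here 0 < c = 3/4 < 1. The condition a(u,u) ≥ α||u||_{H^1}² reads (1−α)∫(u')² ≥ (α−c)∫u². Any admissible α is ≤ 1 (rapidly oscillating u have ∫u²/∫(u')² → 0), and α = 1 would force 0 ≥ (1−c)∫u², impossible since c < 1; so 1−α > 0. By the sharp Poincaré inequality on H^1_0 of an interval of length L, ∫(u')² ≥ (π/L)²∫u² with equality for the first sine mode sin(π(x−x₀)/L) (x₀ the left endpoint), so the inequality holds for all u iff (1−α)(π/L)² ≥ α − c, i.e. α ≤ ((π/L)² + c)/((π/L)² + 1) = (1 + c(L/π)²)/(1 + (L/π)²). With (π/L)² = 4*π^2/9 and c = 3/4, the largest admissible constant is α = ((π/L)² + c)/((π/L)² + 1).
Simplifying, α = (27 + 16*π^2)/(4*(9 + 4*π^2)).


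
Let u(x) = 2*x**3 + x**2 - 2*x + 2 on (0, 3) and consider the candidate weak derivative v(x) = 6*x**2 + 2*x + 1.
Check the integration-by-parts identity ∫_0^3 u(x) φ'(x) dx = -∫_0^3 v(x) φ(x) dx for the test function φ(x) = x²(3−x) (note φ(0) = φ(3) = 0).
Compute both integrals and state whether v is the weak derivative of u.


LHS = -783/5, RHS = -3537/20. No, v is not the weak derivative of u.

u(x) = 2*x**3 + x**2 - 2*x + 2, classical derivative u'(x) = 6*x**2 + 2*x - 2.
φ(x) = x²(3−x), so φ'(x) = 3*x*(2 - x).
Note φ(0) = φ(3) = 0, so the boundary term u·φ vanishes.
LHS = ∫_0^3 u(x) φ'(x) dx = ∫_0^3 (-6*x^5 + 9*x^4 + 12*x^3 - 18*x^2 + 12*x) dx. Term by term:
  ∫_0^3 -6*x^5 dx = -729;  ∫_0^3 9*x^4 dx = 2187/5;  ∫_0^3 12*x^3 dx = 243;
  ∫_0^3 -18*x^2 dx = -162;  ∫_0^3 12*x dx = 54.
Sum: -729 + 2187/5 + 243 − 162 + 54 = -783/5.
So LHS = -783/5.
∫_0^3 v(x) φ(x) dx = ∫_0^3 (-6*x^5 + 16*x^4 + 5*x^3 + 3*x^2) dx. Term by term:
  ∫_0^3 -6*x^5 dx = -729;  ∫_0^3 16*x^4 dx = 3888/5;  ∫_0^3 5*x^3 dx = 405/4;
  ∫_0^3 3*x^2 dx = 27.
Sum: -729 + 3888/5 + 405/4 + 27 = 3537/20.
So RHS = -∫_0^3 v(x) φ(x) dx = -3537/20.
LHS − RHS = 81/4 ≠ 0, so the identity fails.
(For a valid weak derivative the identity must hold for EVERY test function, in particular this one. The failure shows v is NOT the weak derivative of u.)
Correct weak derivative would be u'(x) = 6*x**2 + 2*x - 2.


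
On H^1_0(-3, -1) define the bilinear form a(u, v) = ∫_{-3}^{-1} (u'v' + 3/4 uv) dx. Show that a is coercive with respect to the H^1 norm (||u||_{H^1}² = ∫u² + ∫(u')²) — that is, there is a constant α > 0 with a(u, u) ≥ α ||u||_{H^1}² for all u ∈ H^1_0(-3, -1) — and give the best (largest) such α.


α = (3 + π^2)/(4 + π^2)

Coercivity of a(·,·) on H^1_0(-3, -1) means a(u, u) ≥ α ||u||_{H^1}² for every u ∈ H^1_0.
The interval has length L = 2, and Poincaré/coercivity depend only on L. Here a(u, u) = ∫(u')² + (3/4)·∫u².
Here 0 < c = 3/4 < 1. The condition a(u,u) ≥ α||u||_{H^1}² reads (1−α)∫(u')² ≥ (α−c)∫u². Any admissible α is ≤ 1 (rapidly oscillating u have ∫u²/∫(u')² → 0), and α = 1 would force 0 ≥ (1−c)∫u², impossible since c < 1; so 1−α > 0. By the sharp Poincaré inequality on H^1_0 of an interval of length L, ∫(u')² ≥ (π/L)²∫u² with equality for the first sine mode sin(π(x−x₀)/L) (x₀ the left endpoint), so the inequality holds for all u iff (1−α)(π/L)² ≥ α − c, i.e. α ≤ ((π/L)² + c)/((π/L)² + 1) = (1 + c(L/π)²)/(1 + (L/π)²). With (π/L)² = π^2/4 and c = 3/4, the largest admissible constant is α = ((π/L)² + c)/((π/L)² + 1).
Simplifying, α = (3 + π^2)/(4 + π^2).
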